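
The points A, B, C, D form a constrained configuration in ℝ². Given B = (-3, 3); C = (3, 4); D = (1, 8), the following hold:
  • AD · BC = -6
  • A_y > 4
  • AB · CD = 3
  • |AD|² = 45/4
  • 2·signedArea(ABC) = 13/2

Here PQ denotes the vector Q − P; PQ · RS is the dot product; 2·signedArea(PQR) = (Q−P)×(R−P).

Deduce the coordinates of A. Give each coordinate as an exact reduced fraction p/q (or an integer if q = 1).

1. A_x = 5/2  [2·signedArea(ABC) = 13/2 ∩ AD · BC = -6]
2. A_y = 5  [2·signedArea(ABC) = 13/2 ∩ AD · BC = -6]
   → A = (5/2, 5)

A = (5/2, 5)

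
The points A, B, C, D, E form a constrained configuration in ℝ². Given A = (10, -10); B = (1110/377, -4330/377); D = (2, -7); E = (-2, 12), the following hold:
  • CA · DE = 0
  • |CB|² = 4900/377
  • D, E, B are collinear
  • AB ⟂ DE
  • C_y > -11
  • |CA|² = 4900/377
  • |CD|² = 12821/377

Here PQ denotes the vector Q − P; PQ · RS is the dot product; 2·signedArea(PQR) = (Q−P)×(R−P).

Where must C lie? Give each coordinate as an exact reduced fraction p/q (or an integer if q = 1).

1. C_x = 2440/377  [line 4·x + -19·y + -230 = 0 ∩ |CB|² = 4900/377]
2. C_y = -4050/377  [line 4·x + -19·y + -230 = 0 ∩ |CB|² = 4900/377]
   → C = (2440/377, -4050/377)

C = (2440/377, -4050/377)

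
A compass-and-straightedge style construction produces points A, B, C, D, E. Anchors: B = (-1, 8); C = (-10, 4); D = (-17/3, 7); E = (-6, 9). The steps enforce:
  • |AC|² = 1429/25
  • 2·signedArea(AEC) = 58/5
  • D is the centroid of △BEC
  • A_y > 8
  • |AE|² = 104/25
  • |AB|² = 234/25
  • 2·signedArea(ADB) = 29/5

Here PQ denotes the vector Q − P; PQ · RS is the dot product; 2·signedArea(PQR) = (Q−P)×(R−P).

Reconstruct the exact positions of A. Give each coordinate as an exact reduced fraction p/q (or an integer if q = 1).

1. A_x = -4  [2·signedArea(AEC) = 58/5 ∩ 2·signedArea(ADB) = 29/5]
2. A_y = 43/5  [2·signedArea(AEC) = 58/5 ∩ 2·signedArea(ADB) = 29/5]
   → A = (-4, 43/5)

A = (-4, 43/5)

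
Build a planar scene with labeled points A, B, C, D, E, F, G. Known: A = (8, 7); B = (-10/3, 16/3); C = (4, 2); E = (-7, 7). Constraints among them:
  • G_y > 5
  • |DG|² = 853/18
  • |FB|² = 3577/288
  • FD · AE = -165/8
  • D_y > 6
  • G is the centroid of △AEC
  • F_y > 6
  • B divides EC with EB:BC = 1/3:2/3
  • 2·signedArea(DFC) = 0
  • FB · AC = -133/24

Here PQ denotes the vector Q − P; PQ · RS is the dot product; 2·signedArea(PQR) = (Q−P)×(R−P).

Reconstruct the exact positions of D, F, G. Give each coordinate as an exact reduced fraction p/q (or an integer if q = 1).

D = (-31/6, 37/6)
F = (-157/24, 163/24)
G = (5/3, 16/3)

1. F_x = -157/24  [line 4·x + 5·y + -187/24 = 0 ∩ |FB|² = 3577/288]
2. F_y = 163/24  [line 4·x + 5·y + -187/24 = 0 ∩ |FB|² = 3577/288]
   → F = (-157/24, 163/24)
3. G_x = 5/3  [G is the centroid of △AEC]
4. G_y = 16/3  [G is the centroid of △AEC]
   → G = (5/3, 16/3)
5. D_x = -31/6  [2·signedArea(DFC) = 0 ∩ FD · AE = -165/8]
6. D_y = 37/6  [2·signedArea(DFC) = 0 ∩ FD · AE = -165/8]
   → D = (-31/6, 37/6)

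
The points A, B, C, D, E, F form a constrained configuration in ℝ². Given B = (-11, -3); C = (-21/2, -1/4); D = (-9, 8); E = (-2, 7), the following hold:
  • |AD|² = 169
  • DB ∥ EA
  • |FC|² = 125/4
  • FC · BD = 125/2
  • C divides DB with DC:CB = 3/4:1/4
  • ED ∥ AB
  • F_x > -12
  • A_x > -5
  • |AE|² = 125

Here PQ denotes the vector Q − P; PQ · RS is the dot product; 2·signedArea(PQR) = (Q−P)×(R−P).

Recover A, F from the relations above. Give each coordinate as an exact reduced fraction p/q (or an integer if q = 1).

1. A_x = -4  [ED ∥ AB ∩ DB ∥ EA]
2. A_y = -4  [ED ∥ AB ∩ DB ∥ EA]
   → A = (-4, -4)
3. F_x = -23/2  [line -2·x + -11·y + -345/4 = 0 ∩ |FC|² = 125/4]
4. F_y = -23/4  [line -2·x + -11·y + -345/4 = 0 ∩ |FC|² = 125/4]
   → F = (-23/2, -23/4)

A = (-4, -4)
F = (-23/2, -23/4)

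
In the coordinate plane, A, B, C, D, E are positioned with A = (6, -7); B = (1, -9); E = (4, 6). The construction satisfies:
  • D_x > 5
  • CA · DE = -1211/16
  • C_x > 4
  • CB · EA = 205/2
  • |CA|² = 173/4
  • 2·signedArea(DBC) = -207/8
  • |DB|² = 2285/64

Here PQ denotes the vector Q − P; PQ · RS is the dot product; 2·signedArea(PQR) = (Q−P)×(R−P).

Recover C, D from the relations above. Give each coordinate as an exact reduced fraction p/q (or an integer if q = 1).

1. C_x = 5  [line -2·x + 13·y + 33/2 = 0 ∩ |CA|² = 173/4]
2. C_y = -1/2  [line -2·x + 13·y + 33/2 = 0 ∩ |CA|² = 173/4]
   → C = (5, -1/2)
3. D_x = 23/4  [CA · DE = -1211/16 ∩ 2·signedArea(DBC) = -207/8]
4. D_y = -43/8  [CA · DE = -1211/16 ∩ 2·signedArea(DBC) = -207/8]
   → D = (23/4, -43/8)

C = (5, -1/2)
D = (23/4, -43/8)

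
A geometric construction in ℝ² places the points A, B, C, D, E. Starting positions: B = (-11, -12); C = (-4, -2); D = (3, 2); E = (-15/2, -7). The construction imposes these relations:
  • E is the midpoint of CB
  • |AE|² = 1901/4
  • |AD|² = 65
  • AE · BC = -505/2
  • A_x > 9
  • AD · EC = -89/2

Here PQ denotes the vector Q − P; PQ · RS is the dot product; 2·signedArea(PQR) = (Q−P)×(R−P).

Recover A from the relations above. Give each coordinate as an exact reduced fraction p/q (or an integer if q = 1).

A = (10, 6)

1. A_x = 10  [line -7·x + -10·y + 130 = 0 ∩ |AD|² = 65]
2. A_y = 6  [line -7·x + -10·y + 130 = 0 ∩ |AD|² = 65]
   → A = (10, 6)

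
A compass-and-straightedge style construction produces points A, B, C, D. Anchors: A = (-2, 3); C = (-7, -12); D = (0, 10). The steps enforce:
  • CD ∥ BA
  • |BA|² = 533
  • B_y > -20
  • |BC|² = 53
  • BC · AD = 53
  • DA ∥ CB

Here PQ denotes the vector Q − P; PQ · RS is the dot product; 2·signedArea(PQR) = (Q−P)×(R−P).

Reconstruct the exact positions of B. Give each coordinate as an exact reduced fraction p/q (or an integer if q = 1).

B = (-9, -19)

1. B_x = -9  [CD ∥ BA ∩ DA ∥ CB]
2. B_y = -19  [CD ∥ BA ∩ DA ∥ CB]
   → B = (-9, -19)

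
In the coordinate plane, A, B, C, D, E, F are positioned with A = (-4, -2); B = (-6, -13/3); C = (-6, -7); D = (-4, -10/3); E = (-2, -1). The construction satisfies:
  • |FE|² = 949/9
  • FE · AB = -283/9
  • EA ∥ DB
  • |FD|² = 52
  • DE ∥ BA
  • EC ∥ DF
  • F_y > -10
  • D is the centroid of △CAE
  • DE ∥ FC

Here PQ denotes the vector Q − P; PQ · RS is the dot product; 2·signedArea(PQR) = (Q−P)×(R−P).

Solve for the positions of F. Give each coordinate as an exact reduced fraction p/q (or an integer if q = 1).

F = (-8, -28/3)

1. F_x = -8  [DE ∥ FC ∩ EC ∥ DF]
2. F_y = -28/3  [DE ∥ FC ∩ EC ∥ DF]
   → F = (-8, -28/3)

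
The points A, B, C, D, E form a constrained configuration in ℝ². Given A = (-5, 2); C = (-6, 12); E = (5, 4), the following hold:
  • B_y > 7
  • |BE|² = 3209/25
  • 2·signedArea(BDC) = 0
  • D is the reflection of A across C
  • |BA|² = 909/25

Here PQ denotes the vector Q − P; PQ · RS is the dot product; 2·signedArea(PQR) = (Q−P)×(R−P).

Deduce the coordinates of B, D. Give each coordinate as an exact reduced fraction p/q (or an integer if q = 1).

B = (-28/5, 8)
D = (-7, 22)

1. D_x = -7  [D is the reflection of A across C]
2. D_y = 22  [D is the reflection of A across C]
   → D = (-7, 22)
3. B_x = -28/5  [line 10·x + 1·y + 48 = 0 ∩ |BE|² = 3209/25]
4. B_y = 8  [line 10·x + 1·y + 48 = 0 ∩ |BE|² = 3209/25]
   → B = (-28/5, 8)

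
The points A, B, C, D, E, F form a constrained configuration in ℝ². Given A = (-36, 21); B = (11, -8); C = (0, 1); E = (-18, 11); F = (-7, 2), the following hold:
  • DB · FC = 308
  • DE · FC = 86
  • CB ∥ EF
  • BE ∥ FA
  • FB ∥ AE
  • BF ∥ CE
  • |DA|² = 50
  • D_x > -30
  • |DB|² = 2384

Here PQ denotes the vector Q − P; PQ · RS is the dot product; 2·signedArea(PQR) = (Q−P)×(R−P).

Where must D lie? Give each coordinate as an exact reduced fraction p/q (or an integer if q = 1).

1. D_x = -29  [line -7·x + 1·y + -223 = 0 ∩ |DA|² = 50]
2. D_y = 20  [line -7·x + 1·y + -223 = 0 ∩ |DA|² = 50]
   → D = (-29, 20)

D = (-29, 20)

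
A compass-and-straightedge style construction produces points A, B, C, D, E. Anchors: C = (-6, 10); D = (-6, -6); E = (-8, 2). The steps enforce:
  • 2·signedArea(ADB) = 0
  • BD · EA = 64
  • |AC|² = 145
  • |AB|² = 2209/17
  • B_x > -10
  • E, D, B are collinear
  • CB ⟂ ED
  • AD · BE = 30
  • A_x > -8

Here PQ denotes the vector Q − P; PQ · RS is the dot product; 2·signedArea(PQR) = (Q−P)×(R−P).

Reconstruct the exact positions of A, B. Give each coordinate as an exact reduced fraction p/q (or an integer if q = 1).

1. B_x = -166/17  [E, D, B are collinear ∩ CB ⟂ ED]
2. B_y = 154/17  [E, D, B are collinear ∩ CB ⟂ ED]
   → B = (-166/17, 154/17)
3. A_x = -7  [2·signedArea(ADB) = 0 ∩ BD · EA = 64]
4. A_y = -2  [2·signedArea(ADB) = 0 ∩ BD · EA = 64]
   → A = (-7, -2)

A = (-7, -2)
B = (-166/17, 154/17)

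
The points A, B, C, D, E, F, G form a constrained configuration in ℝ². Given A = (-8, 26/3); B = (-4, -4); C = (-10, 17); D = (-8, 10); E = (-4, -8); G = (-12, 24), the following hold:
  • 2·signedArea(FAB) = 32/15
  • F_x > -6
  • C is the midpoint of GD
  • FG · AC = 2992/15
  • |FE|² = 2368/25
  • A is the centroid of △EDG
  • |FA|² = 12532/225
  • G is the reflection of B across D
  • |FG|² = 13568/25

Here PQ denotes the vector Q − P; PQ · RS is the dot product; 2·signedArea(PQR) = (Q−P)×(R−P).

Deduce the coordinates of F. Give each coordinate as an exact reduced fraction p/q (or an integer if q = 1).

1. F_x = -28/5  [FG · AC = 2992/15 ∩ 2·signedArea(FAB) = 32/15]
2. F_y = 8/5  [FG · AC = 2992/15 ∩ 2·signedArea(FAB) = 32/15]
   → F = (-28/5, 8/5)

F = (-28/5, 8/5)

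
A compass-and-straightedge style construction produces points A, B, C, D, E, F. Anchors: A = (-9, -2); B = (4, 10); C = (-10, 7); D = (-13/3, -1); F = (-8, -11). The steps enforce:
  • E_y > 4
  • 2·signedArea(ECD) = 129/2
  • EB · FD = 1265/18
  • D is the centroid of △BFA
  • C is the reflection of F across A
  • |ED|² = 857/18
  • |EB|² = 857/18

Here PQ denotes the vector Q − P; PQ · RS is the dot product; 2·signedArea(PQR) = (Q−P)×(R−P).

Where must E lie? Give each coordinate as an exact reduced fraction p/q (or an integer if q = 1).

E = (-1/6, 9/2)

1. E_x = -1/6  [EB · FD = 1265/18 ∩ 2·signedArea(ECD) = 129/2]
2. E_y = 9/2  [EB · FD = 1265/18 ∩ 2·signedArea(ECD) = 129/2]
   → E = (-1/6, 9/2)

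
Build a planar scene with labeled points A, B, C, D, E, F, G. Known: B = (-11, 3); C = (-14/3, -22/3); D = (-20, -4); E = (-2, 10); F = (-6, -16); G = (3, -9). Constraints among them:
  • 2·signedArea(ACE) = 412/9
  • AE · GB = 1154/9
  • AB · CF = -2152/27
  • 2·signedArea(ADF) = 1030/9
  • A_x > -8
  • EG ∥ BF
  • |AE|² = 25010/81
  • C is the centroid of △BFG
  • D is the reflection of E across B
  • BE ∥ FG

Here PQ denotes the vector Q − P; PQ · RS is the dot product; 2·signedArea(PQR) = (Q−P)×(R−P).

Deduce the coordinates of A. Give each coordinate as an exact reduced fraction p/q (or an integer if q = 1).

1. A_x = -65/9  [AE · GB = 1154/9 ∩ 2·signedArea(ADF) = 1030/9]
2. A_y = -61/9  [AE · GB = 1154/9 ∩ 2·signedArea(ADF) = 1030/9]
   → A = (-65/9, -61/9)

A = (-65/9, -61/9)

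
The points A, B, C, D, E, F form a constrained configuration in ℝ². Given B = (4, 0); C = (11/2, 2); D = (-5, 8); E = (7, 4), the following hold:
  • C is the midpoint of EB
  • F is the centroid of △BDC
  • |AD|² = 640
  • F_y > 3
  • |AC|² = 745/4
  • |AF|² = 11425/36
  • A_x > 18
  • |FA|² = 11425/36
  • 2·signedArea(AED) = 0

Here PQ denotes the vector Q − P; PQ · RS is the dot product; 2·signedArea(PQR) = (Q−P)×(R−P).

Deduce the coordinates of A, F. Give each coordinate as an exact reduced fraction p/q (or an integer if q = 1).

1. A_x = 19  [line -4·x + -12·y + 76 = 0 ∩ |AD|² = 640]
2. A_y = 0  [line -4·x + -12·y + 76 = 0 ∩ |AD|² = 640]
   → A = (19, 0)
3. F_x = 3/2  [F is the centroid of △BDC]
4. F_y = 10/3  [F is the centroid of △BDC]
   → F = (3/2, 10/3)

A = (19, 0)
F = (3/2, 10/3)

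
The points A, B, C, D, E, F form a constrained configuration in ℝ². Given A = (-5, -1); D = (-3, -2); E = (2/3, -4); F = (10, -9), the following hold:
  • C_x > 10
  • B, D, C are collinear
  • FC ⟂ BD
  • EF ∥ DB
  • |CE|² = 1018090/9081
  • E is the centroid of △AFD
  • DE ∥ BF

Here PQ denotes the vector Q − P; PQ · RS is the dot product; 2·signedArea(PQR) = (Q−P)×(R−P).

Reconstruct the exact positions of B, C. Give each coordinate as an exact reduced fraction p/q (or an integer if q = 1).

1. B_x = 19/3  [DE ∥ BF ∩ EF ∥ DB]
2. B_y = -7  [DE ∥ BF ∩ EF ∥ DB]
   → B = (19/3, -7)
3. C_x = 10105/1009  [B, D, C are collinear ∩ FC ⟂ BD]
4. C_y = -9053/1009  [B, D, C are collinear ∩ FC ⟂ BD]
   → C = (10105/1009, -9053/1009)

B = (19/3, -7)
C = (10105/1009, -9053/1009)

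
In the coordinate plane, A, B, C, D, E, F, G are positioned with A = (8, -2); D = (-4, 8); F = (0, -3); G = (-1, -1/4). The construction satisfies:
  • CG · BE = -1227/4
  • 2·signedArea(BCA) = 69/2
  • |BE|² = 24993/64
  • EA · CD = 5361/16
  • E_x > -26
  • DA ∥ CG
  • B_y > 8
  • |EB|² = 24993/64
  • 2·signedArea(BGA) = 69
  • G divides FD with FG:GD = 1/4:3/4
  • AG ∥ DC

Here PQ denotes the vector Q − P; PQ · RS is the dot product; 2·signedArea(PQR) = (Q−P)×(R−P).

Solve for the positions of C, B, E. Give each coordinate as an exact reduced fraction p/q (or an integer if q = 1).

B = (-17/2, 71/8)
C = (-13, 39/4)
E = (-25, 79/4)

1. C_x = -13  [DA ∥ CG ∩ AG ∥ DC]
2. C_y = 39/4  [DA ∥ CG ∩ AG ∥ DC]
   → C = (-13, 39/4)
3. B_x = -17/2  [2·signedArea(BCA) = 69/2 ∩ 2·signedArea(BGA) = 69]
4. B_y = 71/8  [2·signedArea(BCA) = 69/2 ∩ 2·signedArea(BGA) = 69]
   → B = (-17/2, 71/8)
5. E_x = -25  [EA · CD = 5361/16 ∩ CG · BE = -1227/4]
6. E_y = 79/4  [EA · CD = 5361/16 ∩ CG · BE = -1227/4]
   → E = (-25, 79/4)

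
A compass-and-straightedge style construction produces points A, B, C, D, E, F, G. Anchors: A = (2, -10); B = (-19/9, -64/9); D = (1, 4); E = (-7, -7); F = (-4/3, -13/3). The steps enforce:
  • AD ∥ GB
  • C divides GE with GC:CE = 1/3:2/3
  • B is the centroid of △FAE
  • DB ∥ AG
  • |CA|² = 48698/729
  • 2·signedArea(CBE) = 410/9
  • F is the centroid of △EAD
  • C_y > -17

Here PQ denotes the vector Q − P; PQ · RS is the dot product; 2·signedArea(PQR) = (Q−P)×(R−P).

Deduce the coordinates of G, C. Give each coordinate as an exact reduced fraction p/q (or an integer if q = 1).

1. G_x = -10/9  [AD ∥ GB ∩ DB ∥ AG]
2. G_y = -190/9  [AD ∥ GB ∩ DB ∥ AG]
   → G = (-10/9, -190/9)
3. C_x = -83/27  [C divides GE with GC:CE = 1/3:2/3]
4. C_y = -443/27  [C divides GE with GC:CE = 1/3:2/3]
   → C = (-83/27, -443/27)

C = (-83/27, -443/27)
G = (-10/9, -190/9)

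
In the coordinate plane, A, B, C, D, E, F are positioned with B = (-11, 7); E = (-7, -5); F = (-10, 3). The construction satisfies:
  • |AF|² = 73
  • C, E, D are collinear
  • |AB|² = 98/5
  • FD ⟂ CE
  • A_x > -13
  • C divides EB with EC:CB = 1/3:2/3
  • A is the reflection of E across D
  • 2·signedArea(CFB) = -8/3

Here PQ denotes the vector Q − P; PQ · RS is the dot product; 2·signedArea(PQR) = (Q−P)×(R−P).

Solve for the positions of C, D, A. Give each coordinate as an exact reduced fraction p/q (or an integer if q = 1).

A = (-62/5, 56/5)
C = (-25/3, -1)
D = (-97/10, 31/10)

1. C_x = -25/3  [C divides EB with EC:CB = 1/3:2/3]
2. C_y = -1  [C divides EB with EC:CB = 1/3:2/3]
   → C = (-25/3, -1)
3. D_x = -97/10  [C, E, D are collinear ∩ FD ⟂ CE]
4. D_y = 31/10  [C, E, D are collinear ∩ FD ⟂ CE]
   → D = (-97/10, 31/10)
5. A_x = -62/5  [A is the reflection of E across D]
6. A_y = 56/5  [A is the reflection of E across D]
   → A = (-62/5, 56/5)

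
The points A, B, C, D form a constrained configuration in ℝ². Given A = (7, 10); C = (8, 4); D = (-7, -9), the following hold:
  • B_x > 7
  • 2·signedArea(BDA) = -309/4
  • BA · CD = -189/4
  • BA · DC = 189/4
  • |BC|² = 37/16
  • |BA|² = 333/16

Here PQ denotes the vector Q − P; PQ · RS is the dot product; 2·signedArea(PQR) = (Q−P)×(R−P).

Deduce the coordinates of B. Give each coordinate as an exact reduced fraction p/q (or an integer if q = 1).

1. B_x = 31/4  [BA · DC = 189/4 ∩ 2·signedArea(BDA) = -309/4]
2. B_y = 11/2  [BA · DC = 189/4 ∩ 2·signedArea(BDA) = -309/4]
   → B = (31/4, 11/2)

B = (31/4, 11/2)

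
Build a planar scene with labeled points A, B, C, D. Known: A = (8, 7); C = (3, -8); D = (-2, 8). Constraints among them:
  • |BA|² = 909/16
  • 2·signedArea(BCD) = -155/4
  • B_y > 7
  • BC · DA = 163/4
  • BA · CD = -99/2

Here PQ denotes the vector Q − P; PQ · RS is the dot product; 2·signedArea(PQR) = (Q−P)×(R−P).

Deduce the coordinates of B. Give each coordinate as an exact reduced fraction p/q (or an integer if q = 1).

B = (1/2, 31/4)

1. B_x = 1/2  [2·signedArea(BCD) = -155/4 ∩ BA · CD = -99/2]
2. B_y = 31/4  [2·signedArea(BCD) = -155/4 ∩ BA · CD = -99/2]
   → B = (1/2, 31/4)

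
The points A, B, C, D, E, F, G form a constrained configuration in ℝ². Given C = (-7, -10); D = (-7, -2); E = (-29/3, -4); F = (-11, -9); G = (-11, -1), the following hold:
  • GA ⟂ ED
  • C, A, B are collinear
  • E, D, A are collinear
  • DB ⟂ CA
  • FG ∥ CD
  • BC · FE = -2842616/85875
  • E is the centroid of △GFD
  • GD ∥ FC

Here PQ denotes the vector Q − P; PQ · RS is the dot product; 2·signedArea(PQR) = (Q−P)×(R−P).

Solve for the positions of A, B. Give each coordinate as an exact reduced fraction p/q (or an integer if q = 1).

1. A_x = -227/25  [E, D, A are collinear ∩ GA ⟂ ED]
2. A_y = -89/25  [E, D, A are collinear ∩ GA ⟂ ED]
   → A = (-227/25, -89/25)
3. B_x = -267351/28625  [C, A, B are collinear ∩ DB ⟂ CA]
4. B_y = -78882/28625  [C, A, B are collinear ∩ DB ⟂ CA]
   → B = (-267351/28625, -78882/28625)

A = (-227/25, -89/25)
B = (-267351/28625, -78882/28625)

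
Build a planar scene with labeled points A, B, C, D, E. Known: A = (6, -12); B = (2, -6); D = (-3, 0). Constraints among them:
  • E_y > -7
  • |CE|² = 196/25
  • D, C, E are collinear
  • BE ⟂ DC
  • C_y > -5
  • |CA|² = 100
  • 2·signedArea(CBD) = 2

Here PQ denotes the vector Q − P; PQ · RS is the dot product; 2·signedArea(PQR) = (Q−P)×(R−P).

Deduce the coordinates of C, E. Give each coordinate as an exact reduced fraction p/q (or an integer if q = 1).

C = (0, -4)
E = (42/25, -156/25)

1. C_x = 0  [line -6·x + -5·y + -20 = 0 ∩ |CA|² = 100]
2. C_y = -4  [line -6·x + -5·y + -20 = 0 ∩ |CA|² = 100]
   → C = (0, -4)
3. E_x = 42/25  [D, C, E are collinear ∩ BE ⟂ DC]
4. E_y = -156/25  [D, C, E are collinear ∩ BE ⟂ DC]
   → E = (42/25, -156/25)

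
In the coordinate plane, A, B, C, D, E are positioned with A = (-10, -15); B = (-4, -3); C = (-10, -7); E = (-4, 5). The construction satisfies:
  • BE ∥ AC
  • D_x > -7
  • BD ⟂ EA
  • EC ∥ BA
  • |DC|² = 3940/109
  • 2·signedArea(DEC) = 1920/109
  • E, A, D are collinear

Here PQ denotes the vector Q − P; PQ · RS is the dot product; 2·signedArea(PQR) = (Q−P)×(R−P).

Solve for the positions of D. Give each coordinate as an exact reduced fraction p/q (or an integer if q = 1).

D = (-676/109, -255/109)

1. D_x = -676/109  [E, A, D are collinear ∩ BD ⟂ EA]
2. D_y = -255/109  [E, A, D are collinear ∩ BD ⟂ EA]
   → D = (-676/109, -255/109)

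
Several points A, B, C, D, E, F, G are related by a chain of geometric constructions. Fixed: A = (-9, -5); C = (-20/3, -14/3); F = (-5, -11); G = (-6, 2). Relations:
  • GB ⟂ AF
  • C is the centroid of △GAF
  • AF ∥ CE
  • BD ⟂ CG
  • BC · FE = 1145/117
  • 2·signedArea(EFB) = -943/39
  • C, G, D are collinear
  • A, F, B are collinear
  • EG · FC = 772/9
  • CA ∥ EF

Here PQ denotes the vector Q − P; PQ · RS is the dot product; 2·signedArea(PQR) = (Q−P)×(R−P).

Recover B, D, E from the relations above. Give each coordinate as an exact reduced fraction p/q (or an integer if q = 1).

1. B_x = -147/13  [A, F, B are collinear ∩ GB ⟂ AF]
2. B_y = -20/13  [A, F, B are collinear ∩ GB ⟂ AF]
   → B = (-147/13, -20/13)
3. D_x = -8407/1313  [C, G, D are collinear ∩ BD ⟂ CG]
4. D_y = -2664/1313  [C, G, D are collinear ∩ BD ⟂ CG]
   → D = (-8407/1313, -2664/1313)
5. E_x = -8/3  [CA ∥ EF ∩ AF ∥ CE]
6. E_y = -32/3  [CA ∥ EF ∩ AF ∥ CE]
   → E = (-8/3, -32/3)

B = (-147/13, -20/13)
D = (-8407/1313, -2664/1313)
E = (-8/3, -32/3)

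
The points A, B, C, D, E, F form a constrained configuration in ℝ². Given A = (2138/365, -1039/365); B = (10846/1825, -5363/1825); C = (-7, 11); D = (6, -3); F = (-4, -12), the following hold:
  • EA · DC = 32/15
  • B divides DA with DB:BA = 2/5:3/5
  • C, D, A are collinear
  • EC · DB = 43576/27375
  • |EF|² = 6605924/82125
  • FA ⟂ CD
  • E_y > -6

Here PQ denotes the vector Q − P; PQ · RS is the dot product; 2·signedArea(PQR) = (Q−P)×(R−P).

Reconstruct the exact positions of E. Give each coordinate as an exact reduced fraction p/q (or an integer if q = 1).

1. E_x = 4832/1825  [line 104/1825·x + -112/1825·y + -14176/27375 = 0 ∩ |EF|² = 6605924/82125]
2. E_y = -32738/5475  [line 104/1825·x + -112/1825·y + -14176/27375 = 0 ∩ |EF|² = 6605924/82125]
   → E = (4832/1825, -32738/5475)

E = (4832/1825, -32738/5475)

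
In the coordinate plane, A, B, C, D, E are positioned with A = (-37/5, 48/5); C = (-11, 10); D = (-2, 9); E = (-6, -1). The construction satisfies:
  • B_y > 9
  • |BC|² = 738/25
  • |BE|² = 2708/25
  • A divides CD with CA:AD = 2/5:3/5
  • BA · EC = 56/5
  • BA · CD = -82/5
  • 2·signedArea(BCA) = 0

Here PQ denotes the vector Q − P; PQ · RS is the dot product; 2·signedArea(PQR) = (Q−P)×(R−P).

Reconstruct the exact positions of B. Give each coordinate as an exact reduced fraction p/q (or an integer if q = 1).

B = (-28/5, 47/5)

1. B_x = -28/5  [2·signedArea(BCA) = 0 ∩ BA · CD = -82/5]
2. B_y = 47/5  [2·signedArea(BCA) = 0 ∩ BA · CD = -82/5]
   → B = (-28/5, 47/5)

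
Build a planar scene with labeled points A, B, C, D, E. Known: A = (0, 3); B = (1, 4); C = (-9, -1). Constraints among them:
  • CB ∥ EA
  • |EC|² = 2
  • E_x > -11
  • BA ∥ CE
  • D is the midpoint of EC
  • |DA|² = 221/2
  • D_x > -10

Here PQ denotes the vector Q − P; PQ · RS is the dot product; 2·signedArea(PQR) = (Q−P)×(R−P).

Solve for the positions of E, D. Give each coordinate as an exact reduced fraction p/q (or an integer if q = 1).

1. E_x = -10  [CB ∥ EA ∩ BA ∥ CE]
2. E_y = -2  [CB ∥ EA ∩ BA ∥ CE]
   → E = (-10, -2)
3. D_x = -19/2  [D is the midpoint of EC]
4. D_y = -3/2  [D is the midpoint of EC]
   → D = (-19/2, -3/2)

D = (-19/2, -3/2)
E = (-10, -2)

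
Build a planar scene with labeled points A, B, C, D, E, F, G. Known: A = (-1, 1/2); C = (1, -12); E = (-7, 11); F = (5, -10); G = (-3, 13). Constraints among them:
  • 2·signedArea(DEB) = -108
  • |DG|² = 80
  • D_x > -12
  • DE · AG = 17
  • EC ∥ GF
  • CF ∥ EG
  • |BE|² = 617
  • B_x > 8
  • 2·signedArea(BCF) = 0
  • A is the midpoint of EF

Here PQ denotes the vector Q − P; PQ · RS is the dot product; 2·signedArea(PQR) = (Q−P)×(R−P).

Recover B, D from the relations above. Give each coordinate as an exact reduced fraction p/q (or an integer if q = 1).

B = (9, -8)
D = (-11, 9)

1. B_x = 9  [line -2·x + 4·y + 50 = 0 ∩ |BE|² = 617]
2. B_y = -8  [line -2·x + 4·y + 50 = 0 ∩ |BE|² = 617]
   → B = (9, -8)
3. D_x = -11  [2·signedArea(DEB) = -108 ∩ DE · AG = 17]
4. D_y = 9  [2·signedArea(DEB) = -108 ∩ DE · AG = 17]
   → D = (-11, 9)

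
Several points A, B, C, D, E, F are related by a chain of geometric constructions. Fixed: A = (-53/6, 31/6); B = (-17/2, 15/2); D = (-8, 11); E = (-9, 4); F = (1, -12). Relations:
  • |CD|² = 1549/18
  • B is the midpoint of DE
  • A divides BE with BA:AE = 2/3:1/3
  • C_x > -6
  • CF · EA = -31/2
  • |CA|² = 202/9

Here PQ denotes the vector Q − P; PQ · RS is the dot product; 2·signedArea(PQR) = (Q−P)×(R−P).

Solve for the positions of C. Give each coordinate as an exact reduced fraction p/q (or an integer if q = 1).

1. C_x = -31/6  [line -1/6·x + -7/6·y + 5/3 = 0 ∩ |CD|² = 1549/18]
2. C_y = 13/6  [line -1/6·x + -7/6·y + 5/3 = 0 ∩ |CD|² = 1549/18]
   → C = (-31/6, 13/6)

C = (-31/6, 13/6)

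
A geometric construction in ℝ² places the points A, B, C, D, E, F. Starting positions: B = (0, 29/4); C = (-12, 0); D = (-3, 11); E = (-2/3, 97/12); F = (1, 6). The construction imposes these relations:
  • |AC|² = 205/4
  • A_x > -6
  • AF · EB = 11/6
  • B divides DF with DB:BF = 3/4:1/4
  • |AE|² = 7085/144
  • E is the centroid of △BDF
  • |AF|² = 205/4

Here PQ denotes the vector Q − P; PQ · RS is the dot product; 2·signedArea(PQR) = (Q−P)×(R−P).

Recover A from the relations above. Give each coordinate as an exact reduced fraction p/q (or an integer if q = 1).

A = (-11/2, 3)

1. A_x = -11/2  [line -2/3·x + 5/6·y + -37/6 = 0 ∩ |AC|² = 205/4]
2. A_y = 3  [line -2/3·x + 5/6·y + -37/6 = 0 ∩ |AC|² = 205/4]
   → A = (-11/2, 3)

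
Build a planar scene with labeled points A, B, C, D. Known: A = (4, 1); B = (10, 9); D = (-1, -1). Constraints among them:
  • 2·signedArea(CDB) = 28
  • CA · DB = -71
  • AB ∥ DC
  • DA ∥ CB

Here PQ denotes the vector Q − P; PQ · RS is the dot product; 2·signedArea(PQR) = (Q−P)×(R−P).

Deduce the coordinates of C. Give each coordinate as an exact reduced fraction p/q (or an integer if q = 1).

C = (5, 7)

1. C_x = 5  [DA ∥ CB ∩ AB ∥ DC]
2. C_y = 7  [DA ∥ CB ∩ AB ∥ DC]
   → C = (5, 7)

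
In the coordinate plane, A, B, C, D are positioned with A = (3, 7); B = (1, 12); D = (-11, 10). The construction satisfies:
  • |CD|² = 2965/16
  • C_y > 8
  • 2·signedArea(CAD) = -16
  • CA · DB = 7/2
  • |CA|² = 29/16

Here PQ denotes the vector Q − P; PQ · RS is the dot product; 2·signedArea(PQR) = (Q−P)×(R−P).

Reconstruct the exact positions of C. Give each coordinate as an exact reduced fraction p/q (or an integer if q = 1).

C = (5/2, 33/4)

1. C_x = 5/2  [CA · DB = 7/2 ∩ 2·signedArea(CAD) = -16]
2. C_y = 33/4  [CA · DB = 7/2 ∩ 2·signedArea(CAD) = -16]
   → C = (5/2, 33/4)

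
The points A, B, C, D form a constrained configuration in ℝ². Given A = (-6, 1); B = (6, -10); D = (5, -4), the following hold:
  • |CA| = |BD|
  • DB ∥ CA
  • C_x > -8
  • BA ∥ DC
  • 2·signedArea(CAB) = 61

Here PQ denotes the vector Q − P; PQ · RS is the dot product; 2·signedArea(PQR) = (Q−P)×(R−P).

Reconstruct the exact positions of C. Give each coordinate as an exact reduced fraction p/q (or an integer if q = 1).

C = (-7, 7)

1. C_x = -7  [DB ∥ CA ∩ BA ∥ DC]
2. C_y = 7  [DB ∥ CA ∩ BA ∥ DC]
   → C = (-7, 7)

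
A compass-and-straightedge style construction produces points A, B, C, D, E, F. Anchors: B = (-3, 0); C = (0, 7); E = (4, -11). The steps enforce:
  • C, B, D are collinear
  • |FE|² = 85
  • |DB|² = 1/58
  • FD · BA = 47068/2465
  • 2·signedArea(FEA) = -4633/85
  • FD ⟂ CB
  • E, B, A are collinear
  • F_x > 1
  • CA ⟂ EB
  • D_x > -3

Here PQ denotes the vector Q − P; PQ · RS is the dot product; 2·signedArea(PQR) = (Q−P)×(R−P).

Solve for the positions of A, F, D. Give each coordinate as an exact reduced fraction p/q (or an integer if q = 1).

1. A_x = -451/85  [E, B, A are collinear ∩ CA ⟂ EB]
2. A_y = 308/85  [E, B, A are collinear ∩ CA ⟂ EB]
   → A = (-451/85, 308/85)
3. D_x = -171/58  [line 7·x + -3·y + 21 = 0 ∩ |DB|² = 1/58]
4. D_y = 7/58  [line 7·x + -3·y + 21 = 0 ∩ |DB|² = 1/58]
   → D = (-171/58, 7/58)
5. F_x = 2  [2·signedArea(FEA) = -4633/85 ∩ FD ⟂ CB]
6. F_y = -2  [2·signedArea(FEA) = -4633/85 ∩ FD ⟂ CB]
   → F = (2, -2)

A = (-451/85, 308/85)
D = (-171/58, 7/58)
F = (2, -2)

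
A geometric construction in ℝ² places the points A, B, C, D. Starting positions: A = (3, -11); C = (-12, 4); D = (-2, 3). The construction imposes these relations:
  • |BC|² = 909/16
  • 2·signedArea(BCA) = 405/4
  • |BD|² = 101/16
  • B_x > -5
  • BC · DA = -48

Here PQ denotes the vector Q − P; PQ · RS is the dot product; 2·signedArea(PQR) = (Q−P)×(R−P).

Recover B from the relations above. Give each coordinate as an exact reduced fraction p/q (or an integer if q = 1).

B = (-9/2, 13/4)

1. B_x = -9/2  [2·signedArea(BCA) = 405/4 ∩ BC · DA = -48]
2. B_y = 13/4  [2·signedArea(BCA) = 405/4 ∩ BC · DA = -48]
   → B = (-9/2, 13/4)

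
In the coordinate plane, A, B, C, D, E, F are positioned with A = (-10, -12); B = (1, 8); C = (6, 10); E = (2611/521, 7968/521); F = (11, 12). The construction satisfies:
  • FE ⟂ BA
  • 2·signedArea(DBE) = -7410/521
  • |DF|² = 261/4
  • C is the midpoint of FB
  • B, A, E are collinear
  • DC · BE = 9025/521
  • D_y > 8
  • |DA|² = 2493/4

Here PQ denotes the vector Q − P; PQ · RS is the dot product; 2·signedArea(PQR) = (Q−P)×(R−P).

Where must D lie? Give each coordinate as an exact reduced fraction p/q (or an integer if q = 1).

1. D_x = 7/2  [DC · BE = 9025/521 ∩ 2·signedArea(DBE) = -7410/521]
2. D_y = 9  [DC · BE = 9025/521 ∩ 2·signedArea(DBE) = -7410/521]
   → D = (7/2, 9)

D = (7/2, 9)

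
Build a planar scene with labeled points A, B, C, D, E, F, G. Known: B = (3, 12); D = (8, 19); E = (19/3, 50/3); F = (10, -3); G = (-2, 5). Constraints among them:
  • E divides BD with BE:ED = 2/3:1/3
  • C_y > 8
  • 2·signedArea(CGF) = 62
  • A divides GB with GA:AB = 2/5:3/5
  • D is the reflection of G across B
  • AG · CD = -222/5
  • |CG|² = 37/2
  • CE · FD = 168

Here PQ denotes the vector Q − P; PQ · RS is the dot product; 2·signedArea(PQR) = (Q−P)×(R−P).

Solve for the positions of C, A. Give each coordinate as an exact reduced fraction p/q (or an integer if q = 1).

A = (0, 39/5)
C = (1/2, 17/2)

1. C_x = 1/2  [2·signedArea(CGF) = 62 ∩ CE · FD = 168]
2. C_y = 17/2  [2·signedArea(CGF) = 62 ∩ CE · FD = 168]
   → C = (1/2, 17/2)
3. A_x = 0  [A divides GB with GA:AB = 2/5:3/5]
4. A_y = 39/5  [A divides GB with GA:AB = 2/5:3/5]
   → A = (0, 39/5)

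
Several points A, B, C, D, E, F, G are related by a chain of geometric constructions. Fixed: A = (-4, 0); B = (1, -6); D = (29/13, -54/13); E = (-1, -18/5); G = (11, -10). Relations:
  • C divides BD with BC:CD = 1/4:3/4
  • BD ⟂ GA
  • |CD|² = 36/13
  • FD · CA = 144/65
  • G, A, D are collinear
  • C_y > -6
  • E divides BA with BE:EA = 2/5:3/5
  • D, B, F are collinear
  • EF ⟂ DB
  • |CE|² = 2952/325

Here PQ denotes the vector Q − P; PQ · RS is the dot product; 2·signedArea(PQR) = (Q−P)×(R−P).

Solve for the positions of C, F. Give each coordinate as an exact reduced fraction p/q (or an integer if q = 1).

C = (17/13, -72/13)
F = (97/65, -342/65)

1. C_x = 17/13  [C divides BD with BC:CD = 1/4:3/4]
2. C_y = -72/13  [C divides BD with BC:CD = 1/4:3/4]
   → C = (17/13, -72/13)
3. F_x = 97/65  [D, B, F are collinear ∩ EF ⟂ DB]
4. F_y = -342/65  [D, B, F are collinear ∩ EF ⟂ DB]
   → F = (97/65, -342/65)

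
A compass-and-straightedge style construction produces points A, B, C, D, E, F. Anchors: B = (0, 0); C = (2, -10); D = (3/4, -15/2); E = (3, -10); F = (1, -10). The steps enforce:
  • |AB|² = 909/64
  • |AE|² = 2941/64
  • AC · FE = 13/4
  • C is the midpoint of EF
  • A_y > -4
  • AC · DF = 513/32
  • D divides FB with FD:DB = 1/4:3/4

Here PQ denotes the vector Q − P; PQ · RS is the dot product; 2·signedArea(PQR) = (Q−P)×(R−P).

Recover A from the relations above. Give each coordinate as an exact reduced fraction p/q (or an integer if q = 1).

A = (3/8, -15/4)

1. A_x = 3/8  [AC · FE = 13/4 ∩ AC · DF = 513/32]
2. A_y = -15/4  [AC · FE = 13/4 ∩ AC · DF = 513/32]
   → A = (3/8, -15/4)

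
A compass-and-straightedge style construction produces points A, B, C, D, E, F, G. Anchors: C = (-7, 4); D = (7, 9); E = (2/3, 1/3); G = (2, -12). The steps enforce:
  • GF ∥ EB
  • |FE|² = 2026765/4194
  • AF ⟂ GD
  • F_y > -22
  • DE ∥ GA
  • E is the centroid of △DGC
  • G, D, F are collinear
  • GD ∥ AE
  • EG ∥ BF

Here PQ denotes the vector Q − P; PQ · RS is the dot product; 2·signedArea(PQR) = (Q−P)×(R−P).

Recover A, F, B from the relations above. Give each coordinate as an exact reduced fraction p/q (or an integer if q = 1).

1. A_x = -13/3  [GD ∥ AE ∩ DE ∥ GA]
2. A_y = -62/3  [GD ∥ AE ∩ DE ∥ GA]
   → A = (-13/3, -62/3)
3. F_x = -409/1398  [G, D, F are collinear ∩ AF ⟂ GD]
4. F_y = -10079/466  [G, D, F are collinear ∩ AF ⟂ GD]
   → F = (-409/1398, -10079/466)
5. B_x = -2273/1398  [EG ∥ BF ∩ GF ∥ EB]
6. B_y = -12995/1398  [EG ∥ BF ∩ GF ∥ EB]
   → B = (-2273/1398, -12995/1398)

A = (-13/3, -62/3)
B = (-2273/1398, -12995/1398)
F = (-409/1398, -10079/466)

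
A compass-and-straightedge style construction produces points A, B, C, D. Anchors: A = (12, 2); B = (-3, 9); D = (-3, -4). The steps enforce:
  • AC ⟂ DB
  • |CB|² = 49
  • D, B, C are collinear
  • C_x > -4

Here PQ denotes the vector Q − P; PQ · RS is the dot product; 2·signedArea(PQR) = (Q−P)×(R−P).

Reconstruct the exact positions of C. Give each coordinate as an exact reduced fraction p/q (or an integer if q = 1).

C = (-3, 2)

1. C_x = -3  [D, B, C are collinear ∩ AC ⟂ DB]
2. C_y = 2  [D, B, C are collinear ∩ AC ⟂ DB]
   → C = (-3, 2)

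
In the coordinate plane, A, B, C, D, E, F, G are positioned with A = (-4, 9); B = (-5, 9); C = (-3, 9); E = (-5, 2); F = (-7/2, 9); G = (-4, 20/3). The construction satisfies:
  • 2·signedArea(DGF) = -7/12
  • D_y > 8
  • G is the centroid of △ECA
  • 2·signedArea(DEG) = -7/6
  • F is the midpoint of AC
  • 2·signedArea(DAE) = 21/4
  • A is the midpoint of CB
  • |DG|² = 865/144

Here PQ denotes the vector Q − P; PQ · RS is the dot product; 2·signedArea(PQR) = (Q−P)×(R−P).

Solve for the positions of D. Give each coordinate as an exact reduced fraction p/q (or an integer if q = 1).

1. D_x = -13/4  [2·signedArea(DAE) = 21/4 ∩ 2·signedArea(DEG) = -7/6]
2. D_y = 9  [2·signedArea(DAE) = 21/4 ∩ 2·signedArea(DEG) = -7/6]
   → D = (-13/4, 9)

D = (-13/4, 9)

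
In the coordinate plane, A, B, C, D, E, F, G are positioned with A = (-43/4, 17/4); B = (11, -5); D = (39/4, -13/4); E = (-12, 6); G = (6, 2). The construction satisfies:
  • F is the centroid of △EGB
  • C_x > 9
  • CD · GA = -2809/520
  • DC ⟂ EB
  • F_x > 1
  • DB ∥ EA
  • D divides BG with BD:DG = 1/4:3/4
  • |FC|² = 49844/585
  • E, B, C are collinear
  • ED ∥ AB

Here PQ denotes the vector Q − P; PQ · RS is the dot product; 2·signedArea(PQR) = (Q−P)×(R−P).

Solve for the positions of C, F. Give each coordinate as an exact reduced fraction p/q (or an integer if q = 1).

C = (3023/325, -1361/325)
F = (5/3, 1)

1. C_x = 3023/325  [E, B, C are collinear ∩ DC ⟂ EB]
2. C_y = -1361/325  [E, B, C are collinear ∩ DC ⟂ EB]
   → C = (3023/325, -1361/325)
3. F_x = 5/3  [F is the centroid of △EGB]
4. F_y = 1  [F is the centroid of △EGB]
   → F = (5/3, 1)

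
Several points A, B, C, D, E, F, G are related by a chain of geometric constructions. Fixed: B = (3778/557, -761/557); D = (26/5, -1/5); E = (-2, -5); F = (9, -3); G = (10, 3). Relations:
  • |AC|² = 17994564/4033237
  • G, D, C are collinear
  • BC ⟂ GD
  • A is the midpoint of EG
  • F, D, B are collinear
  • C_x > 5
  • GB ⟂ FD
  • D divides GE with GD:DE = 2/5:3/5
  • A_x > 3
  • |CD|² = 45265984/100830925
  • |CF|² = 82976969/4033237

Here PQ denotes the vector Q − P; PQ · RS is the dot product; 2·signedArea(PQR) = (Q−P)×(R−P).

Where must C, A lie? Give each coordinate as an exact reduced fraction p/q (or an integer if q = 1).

A = (4, -1)
C = (41690/7241, 1243/7241)

1. C_x = 41690/7241  [G, D, C are collinear ∩ BC ⟂ GD]
2. C_y = 1243/7241  [G, D, C are collinear ∩ BC ⟂ GD]
   → C = (41690/7241, 1243/7241)
3. A_x = 4  [A is the midpoint of EG]
4. A_y = -1  [A is the midpoint of EG]
   → A = (4, -1)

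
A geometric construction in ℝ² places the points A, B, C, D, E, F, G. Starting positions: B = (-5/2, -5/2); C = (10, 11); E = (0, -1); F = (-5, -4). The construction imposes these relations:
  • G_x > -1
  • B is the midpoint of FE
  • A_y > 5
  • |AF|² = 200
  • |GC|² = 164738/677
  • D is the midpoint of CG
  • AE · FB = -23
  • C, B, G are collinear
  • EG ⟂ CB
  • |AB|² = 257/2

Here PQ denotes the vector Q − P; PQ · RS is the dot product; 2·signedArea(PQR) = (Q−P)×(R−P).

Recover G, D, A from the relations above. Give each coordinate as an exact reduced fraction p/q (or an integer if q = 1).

A = (5, 6)
D = (6365/1354, 7145/1354)
G = (-405/677, -302/677)

1. G_x = -405/677  [C, B, G are collinear ∩ EG ⟂ CB]
2. G_y = -302/677  [C, B, G are collinear ∩ EG ⟂ CB]
   → G = (-405/677, -302/677)
3. D_x = 6365/1354  [D is the midpoint of CG]
4. D_y = 7145/1354  [D is the midpoint of CG]
   → D = (6365/1354, 7145/1354)
5. A_x = 5  [line -5/2·x + -3/2·y + 43/2 = 0 ∩ |AF|² = 200]
6. A_y = 6  [line -5/2·x + -3/2·y + 43/2 = 0 ∩ |AF|² = 200]
   → A = (5, 6)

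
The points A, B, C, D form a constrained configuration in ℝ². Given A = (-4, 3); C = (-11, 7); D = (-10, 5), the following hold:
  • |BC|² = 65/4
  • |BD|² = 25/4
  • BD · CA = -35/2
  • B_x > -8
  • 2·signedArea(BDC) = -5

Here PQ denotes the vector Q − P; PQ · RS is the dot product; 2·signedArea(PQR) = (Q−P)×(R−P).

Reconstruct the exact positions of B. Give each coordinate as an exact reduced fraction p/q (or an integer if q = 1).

B = (-15/2, 5)

1. B_x = -15/2  [BD · CA = -35/2 ∩ 2·signedArea(BDC) = -5]
2. B_y = 5  [BD · CA = -35/2 ∩ 2·signedArea(BDC) = -5]
   → B = (-15/2, 5)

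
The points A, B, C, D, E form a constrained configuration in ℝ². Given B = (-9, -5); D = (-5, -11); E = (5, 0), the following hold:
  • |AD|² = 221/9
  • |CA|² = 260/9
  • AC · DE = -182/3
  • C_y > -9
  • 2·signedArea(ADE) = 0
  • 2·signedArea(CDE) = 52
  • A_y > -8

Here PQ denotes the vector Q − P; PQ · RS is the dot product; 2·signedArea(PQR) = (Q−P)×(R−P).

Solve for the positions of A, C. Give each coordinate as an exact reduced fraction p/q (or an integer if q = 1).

1. A_x = -5/3  [line -11·x + 10·y + 55 = 0 ∩ |AD|² = 221/9]
2. A_y = -22/3  [line -11·x + 10·y + 55 = 0 ∩ |AD|² = 221/9]
   → A = (-5/3, -22/3)
3. C_x = -7  [2·signedArea(CDE) = 52 ∩ AC · DE = -182/3]
4. C_y = -8  [2·signedArea(CDE) = 52 ∩ AC · DE = -182/3]
   → C = (-7, -8)

A = (-5/3, -22/3)
C = (-7, -8)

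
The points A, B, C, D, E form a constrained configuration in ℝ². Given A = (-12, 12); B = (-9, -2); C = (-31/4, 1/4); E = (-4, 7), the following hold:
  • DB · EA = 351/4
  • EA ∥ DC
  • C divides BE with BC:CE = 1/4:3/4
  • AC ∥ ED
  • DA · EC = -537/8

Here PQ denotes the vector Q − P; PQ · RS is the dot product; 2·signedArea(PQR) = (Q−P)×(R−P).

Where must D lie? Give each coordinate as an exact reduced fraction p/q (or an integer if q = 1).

D = (1/4, -19/4)

1. D_x = 1/4  [EA ∥ DC ∩ AC ∥ ED]
2. D_y = -19/4  [EA ∥ DC ∩ AC ∥ ED]
   → D = (1/4, -19/4)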